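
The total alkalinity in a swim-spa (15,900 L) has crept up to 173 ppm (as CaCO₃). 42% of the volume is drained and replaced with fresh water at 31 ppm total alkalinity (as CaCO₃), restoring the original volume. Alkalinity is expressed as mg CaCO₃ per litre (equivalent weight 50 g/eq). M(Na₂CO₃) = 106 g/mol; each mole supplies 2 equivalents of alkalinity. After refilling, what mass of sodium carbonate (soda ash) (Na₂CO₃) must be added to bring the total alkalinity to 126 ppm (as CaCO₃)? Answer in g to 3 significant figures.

After draining 42% and refilling: 173 × 0.58 + 31 × 0.42 = 113.36 ppm.
Deficit to target: 126 − 113.36 = 12.64 mg/L.
As CaCO₃: 12.64 mg/L × 15,900 L = 201 g; ÷ 50 g/eq ÷ 2 = 2.01 mol Na₂CO₃.
Mass: 2.01 × 106 = 213 g.

213 g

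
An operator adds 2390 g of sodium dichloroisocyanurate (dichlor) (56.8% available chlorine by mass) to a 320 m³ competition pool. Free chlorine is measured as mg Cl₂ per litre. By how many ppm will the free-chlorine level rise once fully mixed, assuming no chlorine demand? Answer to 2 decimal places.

4.24 ppm

Volume: 320 m³ = 320,000 L.
Available chlorine delivered: 2390 g × 0.568 = 1358 g as Cl₂.
Concentration rise: 1358 g / 320,000 L = 4.242 mg/L = 4.24 ppm.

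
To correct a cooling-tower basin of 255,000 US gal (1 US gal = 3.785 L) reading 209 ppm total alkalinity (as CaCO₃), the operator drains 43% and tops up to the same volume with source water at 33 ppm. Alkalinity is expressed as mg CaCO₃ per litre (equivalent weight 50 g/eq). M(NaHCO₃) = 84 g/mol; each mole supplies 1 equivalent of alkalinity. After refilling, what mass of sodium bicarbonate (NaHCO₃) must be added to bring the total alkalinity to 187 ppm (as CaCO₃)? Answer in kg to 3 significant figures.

87.0 kg

Volume: 255,000 US gal × 3.785 L/gal = 965,175 L.
After draining 43% and refilling: 209 × 0.57 + 33 × 0.43 = 133.32 ppm.
Deficit to target: 187 − 133.32 = 53.68 mg/L.
As CaCO₃: 53.68 mg/L × 965,175 L = 51,810 g; ÷ 50 g/eq ÷ 1 = 1036 mol NaHCO₃.
Mass: 1036 × 84 = 87,040 g.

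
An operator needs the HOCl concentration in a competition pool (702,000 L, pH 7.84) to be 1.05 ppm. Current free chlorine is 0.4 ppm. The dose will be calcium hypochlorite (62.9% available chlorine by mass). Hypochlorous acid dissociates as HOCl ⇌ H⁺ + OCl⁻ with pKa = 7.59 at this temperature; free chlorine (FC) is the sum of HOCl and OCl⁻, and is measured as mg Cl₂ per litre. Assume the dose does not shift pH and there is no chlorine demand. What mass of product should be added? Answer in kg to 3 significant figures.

[OCl⁻]/[HOCl] = 10^(pH − pKa) = 10^(7.84 − 7.59) = 1.778; fraction as HOCl = 1/(1 + 1.778) = 0.3599.
Free chlorine required for 1.05 ppm HOCl: 1.05 / 0.3599 = 2.917 ppm.
FC to add: 2.917 − 0.4 = 2.517 mg/L as Cl₂.
Cl₂ equivalent: 2.517 mg/L × 702,000 L = 1767 g.
Product at 62.9% available Cl: 1767 / 0.629 = 2809 g.

2.81 kg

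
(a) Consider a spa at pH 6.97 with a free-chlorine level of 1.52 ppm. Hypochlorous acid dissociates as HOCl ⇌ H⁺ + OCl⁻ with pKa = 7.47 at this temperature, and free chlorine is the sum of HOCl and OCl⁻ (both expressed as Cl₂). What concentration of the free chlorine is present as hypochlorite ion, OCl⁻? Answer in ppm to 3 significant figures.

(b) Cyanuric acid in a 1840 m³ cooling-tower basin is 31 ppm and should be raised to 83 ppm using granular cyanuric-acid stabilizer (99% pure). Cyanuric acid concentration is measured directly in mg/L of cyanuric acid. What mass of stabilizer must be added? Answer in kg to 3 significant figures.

(a) 0.365 ppm; (b) 96.6 kg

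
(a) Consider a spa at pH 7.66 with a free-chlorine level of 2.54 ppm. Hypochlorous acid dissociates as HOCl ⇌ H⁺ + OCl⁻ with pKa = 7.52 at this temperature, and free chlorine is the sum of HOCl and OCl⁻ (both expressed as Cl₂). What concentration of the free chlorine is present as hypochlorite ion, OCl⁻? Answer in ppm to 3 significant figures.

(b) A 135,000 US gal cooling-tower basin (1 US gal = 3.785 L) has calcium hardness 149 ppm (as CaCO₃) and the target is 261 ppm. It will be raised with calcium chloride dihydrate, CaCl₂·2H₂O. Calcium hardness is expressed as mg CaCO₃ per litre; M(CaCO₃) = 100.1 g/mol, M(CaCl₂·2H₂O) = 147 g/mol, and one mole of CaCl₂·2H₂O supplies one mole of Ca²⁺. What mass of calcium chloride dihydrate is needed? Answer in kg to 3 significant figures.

(a) [OCl⁻]/[HOCl] = 10^(pH − pKa) = 10^(7.66 − 7.52) = 10^0.14 = 1.38.
(a) Fraction as HOCl = 1 / (1 + 1.38) = 0.4201.
(a) OCl⁻ = (1 − 0.4201) × 2.54 ppm = 1.473 ppm.

(b) Volume: 135,000 US gal × 3.785 L/gal = 510,975 L.
(b) Hardness to add: (261 − 149) = 112 mg/L as CaCO₃ × 510,975 L = 57,230 g as CaCO₃.
(b) Moles of Ca²⁺ (1 mol Ca²⁺ ≡ 1 mol CaCO₃): 57,230 / 100.1 g/mol = 571.7 mol.
(b) Mass of CaCl₂·2H₂O: 571.7 × 147 = 84,040 g.

(a) 1.47 ppm; (b) 84.0 kg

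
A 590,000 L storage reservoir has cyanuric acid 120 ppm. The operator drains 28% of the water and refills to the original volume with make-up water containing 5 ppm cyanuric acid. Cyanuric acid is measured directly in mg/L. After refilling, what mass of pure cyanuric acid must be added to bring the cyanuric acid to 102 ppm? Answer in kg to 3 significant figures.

After draining 28% and refilling: 120 × 0.72 + 5 × 0.28 = 87.8 ppm.
Deficit to target: 102 − 87.8 = 14.2 mg/L.
Mass: 14.2 mg/L × 590,000 L = 8378 g cyanuric acid.

8.38 kg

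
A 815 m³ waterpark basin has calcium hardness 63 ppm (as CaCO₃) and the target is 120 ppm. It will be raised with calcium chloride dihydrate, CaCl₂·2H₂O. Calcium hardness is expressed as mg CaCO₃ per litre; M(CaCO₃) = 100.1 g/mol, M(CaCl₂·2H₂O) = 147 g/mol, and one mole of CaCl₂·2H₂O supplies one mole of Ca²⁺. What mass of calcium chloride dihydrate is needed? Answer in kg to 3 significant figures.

Volume: 815 m³ = 815,000 L.
Hardness to add: (120 − 63) = 57 mg/L as CaCO₃ × 815,000 L = 46,460 g as CaCO₃.
Moles of Ca²⁺ (1 mol Ca²⁺ ≡ 1 mol CaCO₃): 46,460 / 100.1 g/mol = 464.1 mol.
Mass of CaCl₂·2H₂O: 464.1 × 147 = 68,220 g.

68.2 kg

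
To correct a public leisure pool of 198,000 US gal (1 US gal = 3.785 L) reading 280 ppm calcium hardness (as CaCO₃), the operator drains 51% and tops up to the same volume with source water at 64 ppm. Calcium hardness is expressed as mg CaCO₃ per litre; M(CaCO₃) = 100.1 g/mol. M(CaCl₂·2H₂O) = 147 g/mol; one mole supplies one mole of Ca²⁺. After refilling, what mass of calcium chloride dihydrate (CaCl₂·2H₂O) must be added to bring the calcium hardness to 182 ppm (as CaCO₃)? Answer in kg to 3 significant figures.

13.4 kg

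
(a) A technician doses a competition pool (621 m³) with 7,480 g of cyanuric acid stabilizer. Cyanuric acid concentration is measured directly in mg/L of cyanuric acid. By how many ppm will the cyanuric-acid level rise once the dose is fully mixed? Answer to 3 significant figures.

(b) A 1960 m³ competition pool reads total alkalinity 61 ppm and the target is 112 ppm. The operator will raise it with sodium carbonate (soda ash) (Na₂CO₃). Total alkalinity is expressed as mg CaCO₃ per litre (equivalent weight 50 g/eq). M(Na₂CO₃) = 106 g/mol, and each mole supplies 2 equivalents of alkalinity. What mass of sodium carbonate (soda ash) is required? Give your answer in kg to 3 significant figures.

(a) 12.0 ppm; (b) 106 kg

(a) Volume: 621 m³ = 621,000 L.
(a) Rise: 7,480 g / 621,000 L × 1000 = 12.05 mg/L.

(b) Volume: 1960 m³ = 1,960,000 L.
(b) Alkalinity to add: (112 − 61) = 51 mg/L as CaCO₃ × 1,960,000 L = 99,960 g as CaCO₃.
(b) Equivalents: 99,960 g ÷ 50 g/eq = 1999 eq.
(b) Each mole of Na₂CO₃ supplies 2 eq, so 1999 / 2 = 999.6 mol.
(b) Mass: 999.6 mol × 106 g/mol = 106,000 g.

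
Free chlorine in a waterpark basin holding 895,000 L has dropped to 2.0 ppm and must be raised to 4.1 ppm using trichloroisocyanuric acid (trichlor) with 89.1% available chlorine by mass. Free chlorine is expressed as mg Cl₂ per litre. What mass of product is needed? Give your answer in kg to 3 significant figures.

Chlorine deficit: 4.1 − 2.0 = 2.1 ppm = 2.1 mg/L as Cl₂.
Cl₂ equivalent needed: 2.1 mg/L × 895,000 L = 1,880,000 mg = 1880 g.
Product at 89.1% available chlorine: 1880 / 0.891 = 2109 g.

2.11 kg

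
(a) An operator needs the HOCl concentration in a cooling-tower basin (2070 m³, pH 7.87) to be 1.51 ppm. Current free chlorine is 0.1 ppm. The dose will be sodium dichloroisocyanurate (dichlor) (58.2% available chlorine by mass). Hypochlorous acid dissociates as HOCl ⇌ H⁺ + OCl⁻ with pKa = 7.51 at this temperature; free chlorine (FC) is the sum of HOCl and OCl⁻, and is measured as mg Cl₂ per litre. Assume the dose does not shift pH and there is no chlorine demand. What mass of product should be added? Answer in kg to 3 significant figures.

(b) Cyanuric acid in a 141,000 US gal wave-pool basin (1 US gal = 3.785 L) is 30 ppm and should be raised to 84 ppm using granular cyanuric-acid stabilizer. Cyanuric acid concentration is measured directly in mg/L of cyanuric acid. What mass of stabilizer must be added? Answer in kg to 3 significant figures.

(a) Volume: 2070 m³ = 2,070,000 L.
(a) [OCl⁻]/[HOCl] = 10^(pH − pKa) = 10^(7.87 − 7.51) = 2.291; fraction as HOCl = 1/(1 + 2.291) = 0.3039.
(a) Free chlorine required for 1.51 ppm HOCl: 1.51 / 0.3039 = 4.969 ppm.
(a) FC to add: 4.969 − 0.1 = 4.869 mg/L as Cl₂.
(a) Cl₂ equivalent: 4.869 mg/L × 2,070,000 L = 10,080 g.
(a) Product at 58.2% available Cl: 10,080 / 0.582 = 17,320 g.

(b) Volume: 141,000 US gal × 3.785 L/gal = 533,685 L.
(b) CYA to add: (84 − 30) = 54 mg/L × 533,685 L = 28,820 g cyanuric acid.

(a) 17.3 kg; (b) 28.8 kg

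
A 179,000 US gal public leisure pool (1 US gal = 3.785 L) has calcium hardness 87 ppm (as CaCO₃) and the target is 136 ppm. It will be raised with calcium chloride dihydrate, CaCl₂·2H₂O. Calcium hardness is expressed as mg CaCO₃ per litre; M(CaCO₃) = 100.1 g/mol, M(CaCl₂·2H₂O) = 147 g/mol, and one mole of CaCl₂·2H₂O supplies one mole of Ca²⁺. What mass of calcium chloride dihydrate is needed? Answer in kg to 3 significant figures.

48.8 kg

Volume: 179,000 US gal × 3.785 L/gal = 677,515 L.
Hardness to add: (136 − 87) = 49 mg/L as CaCO₃ × 677,515 L = 33,200 g as CaCO₃.
Moles of Ca²⁺ (1 mol Ca²⁺ ≡ 1 mol CaCO₃): 33,200 / 100.1 g/mol = 331.7 mol.
Mass of CaCl₂·2H₂O: 331.7 × 147 = 48,750 g.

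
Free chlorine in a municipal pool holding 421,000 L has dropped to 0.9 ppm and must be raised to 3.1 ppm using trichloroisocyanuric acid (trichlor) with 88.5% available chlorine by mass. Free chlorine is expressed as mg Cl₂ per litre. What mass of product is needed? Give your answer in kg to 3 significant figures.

1.05 kg

Chlorine deficit: 3.1 − 0.9 = 2.2 ppm = 2.2 mg/L as Cl₂.
Cl₂ equivalent needed: 2.2 mg/L × 421,000 L = 926,200 mg = 926.2 g.
Product at 88.5% available chlorine: 926.2 / 0.885 = 1047 g.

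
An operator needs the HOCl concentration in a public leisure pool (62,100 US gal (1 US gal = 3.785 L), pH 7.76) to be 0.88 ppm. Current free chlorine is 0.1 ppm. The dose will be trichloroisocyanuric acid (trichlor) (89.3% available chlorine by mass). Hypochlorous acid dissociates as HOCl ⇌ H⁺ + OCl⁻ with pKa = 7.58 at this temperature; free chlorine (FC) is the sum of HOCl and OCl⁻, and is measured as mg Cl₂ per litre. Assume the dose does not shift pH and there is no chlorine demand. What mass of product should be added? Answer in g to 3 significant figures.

Volume: 62,100 US gal × 3.785 L/gal = 235,048 L.
[OCl⁻]/[HOCl] = 10^(pH − pKa) = 10^(7.76 − 7.58) = 1.514; fraction as HOCl = 1/(1 + 1.514) = 0.3978.
Free chlorine required for 0.88 ppm HOCl: 0.88 / 0.3978 = 2.212 ppm.
FC to add: 2.212 − 0.1 = 2.112 mg/L as Cl₂.
Cl₂ equivalent: 2.112 mg/L × 235,048 L = 496.4 g.
Product at 89.3% available Cl: 496.4 / 0.893 = 555.9 g.

556 g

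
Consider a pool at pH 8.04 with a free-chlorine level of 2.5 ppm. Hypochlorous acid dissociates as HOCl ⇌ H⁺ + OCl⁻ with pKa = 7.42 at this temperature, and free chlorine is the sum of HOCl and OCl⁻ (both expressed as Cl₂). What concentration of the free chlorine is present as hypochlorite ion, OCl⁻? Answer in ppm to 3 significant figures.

2.02 ppm

[OCl⁻]/[HOCl] = 10^(pH − pKa) = 10^(8.04 − 7.42) = 10^0.62 = 4.169.
Fraction as HOCl = 1 / (1 + 4.169) = 0.1935.
OCl⁻ = (1 − 0.1935) × 2.5 ppm = 2.016 ppm.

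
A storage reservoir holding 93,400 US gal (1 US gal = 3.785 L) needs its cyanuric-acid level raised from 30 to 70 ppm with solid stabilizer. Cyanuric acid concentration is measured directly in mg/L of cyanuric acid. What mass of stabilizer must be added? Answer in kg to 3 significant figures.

14.1 kg

Volume: 93,400 US gal × 3.785 L/gal = 353,519 L.
CYA to add: (70 − 30) = 40 mg/L × 353,519 L = 14,140 g cyanuric acid.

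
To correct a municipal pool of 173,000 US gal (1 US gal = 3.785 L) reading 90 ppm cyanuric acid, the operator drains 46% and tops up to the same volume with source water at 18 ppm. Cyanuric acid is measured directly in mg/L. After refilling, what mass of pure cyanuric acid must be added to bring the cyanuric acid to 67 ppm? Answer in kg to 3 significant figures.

Volume: 173,000 US gal × 3.785 L/gal = 654,805 L.
After draining 46% and refilling: 90 × 0.54 + 18 × 0.46 = 56.88 ppm.
Deficit to target: 67 − 56.88 = 10.12 mg/L.
Mass: 10.12 mg/L × 654,805 L = 6627 g cyanuric acid.

6.63 kg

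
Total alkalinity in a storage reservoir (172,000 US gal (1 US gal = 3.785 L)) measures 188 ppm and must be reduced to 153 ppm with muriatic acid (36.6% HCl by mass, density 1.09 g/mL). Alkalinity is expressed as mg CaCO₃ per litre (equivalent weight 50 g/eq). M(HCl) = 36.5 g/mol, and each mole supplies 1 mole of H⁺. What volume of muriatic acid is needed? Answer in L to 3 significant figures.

Volume: 172,000 US gal × 3.785 L/gal = 651,020 L.
Alkalinity to neutralize: (188 − 153) = 35 mg/L as CaCO₃ × 651,020 L = 22,790 g as CaCO₃.
Equivalents of H⁺ required: 22,790 ÷ 50 g/eq = 455.7 eq = 455.7 mol HCl.
Mass of HCl: 455.7 × 36.5 = 16,630 g.
Mass of 36.6% solution: 16,630 / 0.366 = 45,450 g.
Volume: 45,450 g ÷ 1.09 g/mL = 41,690 mL.

41.7 L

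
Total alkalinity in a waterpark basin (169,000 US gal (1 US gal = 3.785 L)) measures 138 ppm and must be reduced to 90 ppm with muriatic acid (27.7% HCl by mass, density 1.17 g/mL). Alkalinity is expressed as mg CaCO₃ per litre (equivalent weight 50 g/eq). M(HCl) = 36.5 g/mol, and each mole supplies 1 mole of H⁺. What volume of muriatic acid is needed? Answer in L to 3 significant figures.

Volume: 169,000 US gal × 3.785 L/gal = 639,665 L.
Alkalinity to neutralize: (138 − 90) = 48 mg/L as CaCO₃ × 639,665 L = 30,700 g as CaCO₃.
Equivalents of H⁺ required: 30,700 ÷ 50 g/eq = 614.1 eq = 614.1 mol HCl.
Mass of HCl: 614.1 × 36.5 = 22,410 g.
Mass of 27.7% solution: 22,410 / 0.277 = 80,920 g.
Volume: 80,920 g ÷ 1.17 g/mL = 69,160 mL.

69.2 L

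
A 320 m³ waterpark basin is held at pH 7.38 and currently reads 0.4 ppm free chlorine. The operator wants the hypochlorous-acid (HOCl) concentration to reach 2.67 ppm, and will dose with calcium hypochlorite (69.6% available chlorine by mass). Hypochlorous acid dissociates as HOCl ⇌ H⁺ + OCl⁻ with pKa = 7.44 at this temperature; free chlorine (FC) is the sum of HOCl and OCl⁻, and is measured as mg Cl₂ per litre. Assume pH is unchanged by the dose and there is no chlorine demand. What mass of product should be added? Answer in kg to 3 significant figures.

2.11 kg

Volume: 320 m³ = 320,000 L.
[OCl⁻]/[HOCl] = 10^(pH − pKa) = 10^(7.38 − 7.44) = 0.871; fraction as HOCl = 1/(1 + 0.871) = 0.5345.
Free chlorine required for 2.67 ppm HOCl: 2.67 / 0.5345 = 4.995 ppm.
FC to add: 4.995 − 0.4 = 4.595 mg/L as Cl₂.
Cl₂ equivalent: 4.595 mg/L × 320,000 L = 1471 g.
Product at 69.6% available Cl: 1471 / 0.696 = 2113 g.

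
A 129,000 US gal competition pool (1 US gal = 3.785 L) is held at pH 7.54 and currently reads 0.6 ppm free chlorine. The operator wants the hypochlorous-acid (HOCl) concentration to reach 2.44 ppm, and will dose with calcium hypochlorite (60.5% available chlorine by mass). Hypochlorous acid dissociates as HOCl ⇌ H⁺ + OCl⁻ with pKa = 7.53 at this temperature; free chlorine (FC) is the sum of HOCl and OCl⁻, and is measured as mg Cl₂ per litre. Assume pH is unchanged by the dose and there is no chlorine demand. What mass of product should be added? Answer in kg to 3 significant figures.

Volume: 129,000 US gal × 3.785 L/gal = 488,265 L.
[OCl⁻]/[HOCl] = 10^(pH − pKa) = 10^(7.54 − 7.53) = 1.023; fraction as HOCl = 1/(1 + 1.023) = 0.4942.
Free chlorine required for 2.44 ppm HOCl: 2.44 / 0.4942 = 4.937 ppm.
FC to add: 4.937 − 0.6 = 4.337 mg/L as Cl₂.
Cl₂ equivalent: 4.337 mg/L × 488,265 L = 2118 g.
Product at 60.5% available Cl: 2118 / 0.605 = 3500 g.

3.50 kg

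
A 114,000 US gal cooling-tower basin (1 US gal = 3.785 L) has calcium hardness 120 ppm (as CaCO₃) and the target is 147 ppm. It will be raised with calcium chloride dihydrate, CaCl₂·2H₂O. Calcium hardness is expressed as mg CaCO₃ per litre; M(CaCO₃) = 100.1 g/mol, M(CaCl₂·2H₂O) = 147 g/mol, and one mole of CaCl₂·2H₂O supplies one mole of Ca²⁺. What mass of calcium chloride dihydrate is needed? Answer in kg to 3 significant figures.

17.1 kg

Volume: 114,000 US gal × 3.785 L/gal = 431,490 L.
Hardness to add: (147 − 120) = 27 mg/L as CaCO₃ × 431,490 L = 11,650 g as CaCO₃.
Moles of Ca²⁺ (1 mol Ca²⁺ ≡ 1 mol CaCO₃): 11,650 / 100.1 g/mol = 116.4 mol.
Mass of CaCl₂·2H₂O: 116.4 × 147 = 17,110 g.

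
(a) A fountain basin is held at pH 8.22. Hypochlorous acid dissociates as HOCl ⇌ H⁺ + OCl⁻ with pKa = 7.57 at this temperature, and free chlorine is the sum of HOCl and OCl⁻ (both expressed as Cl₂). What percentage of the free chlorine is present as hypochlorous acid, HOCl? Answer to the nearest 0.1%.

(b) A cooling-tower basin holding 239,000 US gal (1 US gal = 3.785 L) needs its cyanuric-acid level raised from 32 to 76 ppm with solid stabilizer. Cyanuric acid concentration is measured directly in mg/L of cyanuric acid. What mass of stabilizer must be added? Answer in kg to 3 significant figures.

(a) [OCl⁻]/[HOCl] = 10^(pH − pKa) = 10^(8.22 − 7.57) = 10^0.65 = 4.467.
(a) Fraction as HOCl = 1 / (1 + 4.467) = 0.1829.

(b) Volume: 239,000 US gal × 3.785 L/gal = 904,615 L.
(b) CYA to add: (76 − 32) = 44 mg/L × 904,615 L = 39,800 g cyanuric acid.

(a) 18.3%; (b) 39.8 kg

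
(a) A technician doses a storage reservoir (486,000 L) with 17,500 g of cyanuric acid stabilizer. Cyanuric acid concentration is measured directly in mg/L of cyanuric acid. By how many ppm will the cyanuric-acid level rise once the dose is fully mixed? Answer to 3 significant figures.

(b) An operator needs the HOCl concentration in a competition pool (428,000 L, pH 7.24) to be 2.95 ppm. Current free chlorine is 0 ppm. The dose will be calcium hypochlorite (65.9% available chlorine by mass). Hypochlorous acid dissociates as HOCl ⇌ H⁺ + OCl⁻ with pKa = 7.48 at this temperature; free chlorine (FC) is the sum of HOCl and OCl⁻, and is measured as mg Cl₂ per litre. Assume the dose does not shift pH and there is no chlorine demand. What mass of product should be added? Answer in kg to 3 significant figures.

(a) 36.0 ppm; (b) 3.02 kg

(a) Rise: 17,500 g / 486,000 L × 1000 = 36.01 mg/L.

(b) [OCl⁻]/[HOCl] = 10^(pH − pKa) = 10^(7.24 − 7.48) = 0.5754; fraction as HOCl = 1/(1 + 0.5754) = 0.6347.
(b) Free chlorine required for 2.95 ppm HOCl: 2.95 / 0.6347 = 4.648 ppm.
(b) FC to add: 4.648 − 0 = 4.648 mg/L as Cl₂.
(b) Cl₂ equivalent: 4.648 mg/L × 428,000 L = 1989 g.
(b) Product at 65.9% available Cl: 1989 / 0.659 = 3018 g.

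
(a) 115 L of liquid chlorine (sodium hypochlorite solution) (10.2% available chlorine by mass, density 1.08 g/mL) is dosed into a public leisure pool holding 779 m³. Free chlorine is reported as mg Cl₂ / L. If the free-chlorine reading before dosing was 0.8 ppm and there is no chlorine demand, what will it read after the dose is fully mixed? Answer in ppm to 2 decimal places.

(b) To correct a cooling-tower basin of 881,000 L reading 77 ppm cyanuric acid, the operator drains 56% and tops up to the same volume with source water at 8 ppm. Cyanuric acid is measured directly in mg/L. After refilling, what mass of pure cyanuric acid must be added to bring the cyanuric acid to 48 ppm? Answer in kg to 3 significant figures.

(a) 17.06 ppm; (b) 8.49 kg

(a) Volume: 779 m³ = 779,000 L.
(a) Mass of solution: 115 L × 1000 mL/L × 1.08 g/mL = 124,200 g.
(a) Available chlorine delivered: 124,200 g × 0.102 = 12,670 g as Cl₂.
(a) Concentration rise: 12,670 g / 779,000 L = 16.26 mg/L = 16.26 ppm.
(a) Final FC: 0.8 + 16.26 = 17.06 ppm.

(b) After draining 56% and refilling: 77 × 0.44 + 8 × 0.56 = 38.36 ppm.
(b) Deficit to target: 48 − 38.36 = 9.64 mg/L.
(b) Mass: 9.64 mg/L × 881,000 L = 8493 g cyanuric acid.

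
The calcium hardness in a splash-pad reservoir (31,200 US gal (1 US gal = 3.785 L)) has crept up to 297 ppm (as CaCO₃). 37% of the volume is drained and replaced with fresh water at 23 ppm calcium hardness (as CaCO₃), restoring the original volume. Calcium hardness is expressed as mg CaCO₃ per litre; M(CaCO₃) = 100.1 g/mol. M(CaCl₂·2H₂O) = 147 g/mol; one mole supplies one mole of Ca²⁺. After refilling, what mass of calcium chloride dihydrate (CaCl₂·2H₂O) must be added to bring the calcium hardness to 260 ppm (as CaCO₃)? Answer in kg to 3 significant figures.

Volume: 31,200 US gal × 3.785 L/gal = 118,092 L.
After draining 37% and refilling: 297 × 0.63 + 23 × 0.37 = 195.62 ppm.
Deficit to target: 260 − 195.62 = 64.38 mg/L.
As CaCO₃: 64.38 mg/L × 118,092 L = 7603 g; ÷ 100.1 = 75.95 mol Ca²⁺.
Mass: 75.95 × 147 = 11,160 g.

11.2 kg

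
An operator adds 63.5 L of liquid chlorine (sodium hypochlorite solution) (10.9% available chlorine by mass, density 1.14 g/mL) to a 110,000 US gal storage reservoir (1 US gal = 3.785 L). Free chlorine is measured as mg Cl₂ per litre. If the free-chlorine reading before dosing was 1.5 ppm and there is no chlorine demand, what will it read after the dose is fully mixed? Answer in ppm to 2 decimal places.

20.45 ppm

Volume: 110,000 US gal × 3.785 L/gal = 416,350 L.
Mass of solution: 63.5 L × 1000 mL/L × 1.14 g/mL = 72,390 g.
Available chlorine delivered: 72,390 g × 0.109 = 7891 g as Cl₂.
Concentration rise: 7891 g / 416,350 L = 18.95 mg/L = 18.95 ppm.
Final FC: 1.5 + 18.95 = 20.45 ppm.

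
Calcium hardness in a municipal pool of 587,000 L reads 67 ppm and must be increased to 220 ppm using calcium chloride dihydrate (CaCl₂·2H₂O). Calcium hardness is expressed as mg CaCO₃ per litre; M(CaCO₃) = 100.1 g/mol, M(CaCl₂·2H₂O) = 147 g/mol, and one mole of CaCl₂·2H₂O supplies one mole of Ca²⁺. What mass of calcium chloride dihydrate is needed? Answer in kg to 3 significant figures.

Hardness to add: (220 − 67) = 153 mg/L as CaCO₃ × 587,000 L = 89,810 g as CaCO₃.
Moles of Ca²⁺ (1 mol Ca²⁺ ≡ 1 mol CaCO₃): 89,810 / 100.1 g/mol = 897.2 mol.
Mass of CaCl₂·2H₂O: 897.2 × 147 = 131,900 g.

132 kg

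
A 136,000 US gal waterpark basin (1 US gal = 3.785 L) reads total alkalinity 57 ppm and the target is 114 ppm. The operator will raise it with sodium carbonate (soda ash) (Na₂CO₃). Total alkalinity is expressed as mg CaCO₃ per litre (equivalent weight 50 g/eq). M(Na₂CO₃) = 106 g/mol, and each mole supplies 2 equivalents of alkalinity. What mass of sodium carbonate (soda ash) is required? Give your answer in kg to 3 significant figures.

Volume: 136,000 US gal × 3.785 L/gal = 514,760 L.
Alkalinity to add: (114 − 57) = 57 mg/L as CaCO₃ × 514,760 L = 29,340 g as CaCO₃.
Equivalents: 29,340 g ÷ 50 g/eq = 586.8 eq.
Each mole of Na₂CO₃ supplies 2 eq, so 586.8 / 2 = 293.4 mol.
Mass: 293.4 mol × 106 g/mol = 31,100 g.

31.1 kg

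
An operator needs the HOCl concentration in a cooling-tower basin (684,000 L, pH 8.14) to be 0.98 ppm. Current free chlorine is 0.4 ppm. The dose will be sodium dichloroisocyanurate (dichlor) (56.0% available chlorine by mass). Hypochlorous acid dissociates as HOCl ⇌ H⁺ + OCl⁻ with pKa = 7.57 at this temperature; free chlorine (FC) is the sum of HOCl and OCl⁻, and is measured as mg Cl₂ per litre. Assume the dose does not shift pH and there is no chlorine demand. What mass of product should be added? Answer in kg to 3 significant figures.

5.16 kg

[OCl⁻]/[HOCl] = 10^(pH − pKa) = 10^(8.14 − 7.57) = 3.715; fraction as HOCl = 1/(1 + 3.715) = 0.2121.
Free chlorine required for 0.98 ppm HOCl: 0.98 / 0.2121 = 4.621 ppm.
FC to add: 4.621 − 0.4 = 4.221 mg/L as Cl₂.
Cl₂ equivalent: 4.221 mg/L × 684,000 L = 2887 g.
Product at 56.0% available Cl: 2887 / 0.56 = 5156 g.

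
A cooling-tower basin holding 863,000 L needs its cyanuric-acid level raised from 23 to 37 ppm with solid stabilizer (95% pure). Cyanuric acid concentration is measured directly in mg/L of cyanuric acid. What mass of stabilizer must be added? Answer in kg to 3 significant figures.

CYA to add: (37 − 23) = 14 mg/L × 863,000 L = 12,080 g cyanuric acid.
At 95% purity: 12,080 / 0.95 = 12,720 g product.

12.7 kg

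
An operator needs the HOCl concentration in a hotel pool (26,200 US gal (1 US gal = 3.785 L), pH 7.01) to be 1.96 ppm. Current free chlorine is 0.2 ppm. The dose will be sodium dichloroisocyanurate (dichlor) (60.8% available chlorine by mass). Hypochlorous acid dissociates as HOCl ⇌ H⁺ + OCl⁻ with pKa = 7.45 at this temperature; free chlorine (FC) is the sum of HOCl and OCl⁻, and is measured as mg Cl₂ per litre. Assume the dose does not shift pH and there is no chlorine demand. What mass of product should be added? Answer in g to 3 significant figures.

403 g

Volume: 26,200 US gal × 3.785 L/gal = 99,167 L.
[OCl⁻]/[HOCl] = 10^(pH − pKa) = 10^(7.01 − 7.45) = 0.3631; fraction as HOCl = 1/(1 + 0.3631) = 0.7336.
Free chlorine required for 1.96 ppm HOCl: 1.96 / 0.7336 = 2.672 ppm.
FC to add: 2.672 − 0.2 = 2.472 mg/L as Cl₂.
Cl₂ equivalent: 2.472 mg/L × 99,167 L = 245.1 g.
Product at 60.8% available Cl: 245.1 / 0.608 = 403.1 g.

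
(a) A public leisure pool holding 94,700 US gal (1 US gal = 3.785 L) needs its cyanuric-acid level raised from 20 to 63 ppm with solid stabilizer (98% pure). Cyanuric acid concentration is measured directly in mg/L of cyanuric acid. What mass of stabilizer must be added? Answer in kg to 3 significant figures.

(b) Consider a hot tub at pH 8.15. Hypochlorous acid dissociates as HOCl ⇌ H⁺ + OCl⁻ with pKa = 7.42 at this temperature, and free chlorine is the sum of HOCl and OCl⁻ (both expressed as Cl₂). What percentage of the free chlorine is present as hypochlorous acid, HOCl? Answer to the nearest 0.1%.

(a) Volume: 94,700 US gal × 3.785 L/gal = 358,440 L.
(a) CYA to add: (63 − 20) = 43 mg/L × 358,440 L = 15,410 g cyanuric acid.
(a) At 98% purity: 15,410 / 0.98 = 15,730 g product.

(b) [OCl⁻]/[HOCl] = 10^(pH − pKa) = 10^(8.15 − 7.42) = 10^0.73 = 5.37.
(b) Fraction as HOCl = 1 / (1 + 5.37) = 0.157.

(a) 15.7 kg; (b) 15.7%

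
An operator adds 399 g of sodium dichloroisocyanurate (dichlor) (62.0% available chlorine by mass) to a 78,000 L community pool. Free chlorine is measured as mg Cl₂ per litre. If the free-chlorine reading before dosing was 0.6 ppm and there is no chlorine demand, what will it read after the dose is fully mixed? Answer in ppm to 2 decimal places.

Available chlorine delivered: 399 g × 0.62 = 247.4 g as Cl₂.
Concentration rise: 247.4 g / 78,000 L = 3.172 mg/L = 3.17 ppm.
Final FC: 0.6 + 3.17 = 3.77 ppm.

3.77 ppm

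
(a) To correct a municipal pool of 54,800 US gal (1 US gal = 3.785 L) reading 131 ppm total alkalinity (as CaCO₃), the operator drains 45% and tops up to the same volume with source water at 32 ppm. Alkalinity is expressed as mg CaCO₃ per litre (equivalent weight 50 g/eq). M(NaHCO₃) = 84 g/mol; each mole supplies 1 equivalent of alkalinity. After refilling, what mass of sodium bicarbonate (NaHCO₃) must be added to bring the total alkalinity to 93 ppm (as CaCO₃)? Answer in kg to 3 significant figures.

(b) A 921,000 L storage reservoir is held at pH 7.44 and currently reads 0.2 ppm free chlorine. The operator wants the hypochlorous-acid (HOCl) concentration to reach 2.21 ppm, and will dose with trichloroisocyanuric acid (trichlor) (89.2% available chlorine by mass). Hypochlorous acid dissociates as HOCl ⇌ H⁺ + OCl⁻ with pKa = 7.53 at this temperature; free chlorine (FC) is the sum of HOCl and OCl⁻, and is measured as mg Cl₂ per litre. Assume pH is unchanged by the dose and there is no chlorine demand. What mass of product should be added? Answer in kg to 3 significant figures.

(a) 2.28 kg; (b) 3.93 kg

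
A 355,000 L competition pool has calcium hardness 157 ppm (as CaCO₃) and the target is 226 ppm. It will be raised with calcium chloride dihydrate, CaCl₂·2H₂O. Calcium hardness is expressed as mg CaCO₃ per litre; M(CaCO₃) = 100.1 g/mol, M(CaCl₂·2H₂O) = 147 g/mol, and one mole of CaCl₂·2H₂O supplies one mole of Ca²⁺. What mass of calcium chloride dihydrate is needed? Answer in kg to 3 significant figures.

Hardness to add: (226 − 157) = 69 mg/L as CaCO₃ × 355,000 L = 24,500 g as CaCO₃.
Moles of Ca²⁺ (1 mol Ca²⁺ ≡ 1 mol CaCO₃): 24,500 / 100.1 g/mol = 244.7 mol.
Mass of CaCl₂·2H₂O: 244.7 × 147 = 35,970 g.

36.0 kg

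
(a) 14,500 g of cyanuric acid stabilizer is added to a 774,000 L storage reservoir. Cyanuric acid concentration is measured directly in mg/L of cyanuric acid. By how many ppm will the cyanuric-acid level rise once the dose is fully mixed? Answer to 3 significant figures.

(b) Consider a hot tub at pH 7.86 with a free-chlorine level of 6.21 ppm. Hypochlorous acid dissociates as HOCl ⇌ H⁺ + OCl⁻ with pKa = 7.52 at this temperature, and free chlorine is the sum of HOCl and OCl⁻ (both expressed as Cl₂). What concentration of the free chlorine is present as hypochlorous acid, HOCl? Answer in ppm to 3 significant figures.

(a) Rise: 14,500 g / 774,000 L × 1000 = 18.73 mg/L.

(b) [OCl⁻]/[HOCl] = 10^(pH − pKa) = 10^(7.86 − 7.52) = 10^0.34 = 2.188.
(b) Fraction as HOCl = 1 / (1 + 2.188) = 0.3137.
(b) HOCl = 0.3137 × 6.21 ppm = 1.948 ppm.

(a) 18.7 ppm; (b) 1.95 ppm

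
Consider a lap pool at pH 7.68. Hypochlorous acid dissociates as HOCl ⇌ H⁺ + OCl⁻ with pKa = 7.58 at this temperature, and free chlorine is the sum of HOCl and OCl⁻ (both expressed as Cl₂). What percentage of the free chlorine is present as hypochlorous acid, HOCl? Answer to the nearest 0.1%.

[OCl⁻]/[HOCl] = 10^(pH − pKa) = 10^(7.68 − 7.58) = 10^0.10 = 1.259.
Fraction as HOCl = 1 / (1 + 1.259) = 0.4427.

44.3%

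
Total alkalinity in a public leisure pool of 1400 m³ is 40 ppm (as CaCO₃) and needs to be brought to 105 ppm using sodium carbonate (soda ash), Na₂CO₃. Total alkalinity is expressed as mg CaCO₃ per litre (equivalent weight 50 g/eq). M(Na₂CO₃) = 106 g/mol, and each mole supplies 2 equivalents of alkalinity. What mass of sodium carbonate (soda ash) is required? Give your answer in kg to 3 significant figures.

Volume: 1400 m³ = 1,400,000 L.
Alkalinity to add: (105 − 40) = 65 mg/L as CaCO₃ × 1,400,000 L = 91,000 g as CaCO₃.
Equivalents: 91,000 g ÷ 50 g/eq = 1820 eq.
Each mole of Na₂CO₃ supplies 2 eq, so 1820 / 2 = 910 mol.
Mass: 910 mol × 106 g/mol = 96,460 g.

96.5 kg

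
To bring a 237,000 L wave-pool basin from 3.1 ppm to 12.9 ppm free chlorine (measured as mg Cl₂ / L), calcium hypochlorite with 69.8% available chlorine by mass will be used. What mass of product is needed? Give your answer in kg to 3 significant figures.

3.33 kg

Chlorine deficit: 12.9 − 3.1 = 9.8 ppm = 9.8 mg/L as Cl₂.
Cl₂ equivalent needed: 9.8 mg/L × 237,000 L = 2,323,000 mg = 2323 g.
Product at 69.8% available chlorine: 2323 / 0.698 = 3328 g.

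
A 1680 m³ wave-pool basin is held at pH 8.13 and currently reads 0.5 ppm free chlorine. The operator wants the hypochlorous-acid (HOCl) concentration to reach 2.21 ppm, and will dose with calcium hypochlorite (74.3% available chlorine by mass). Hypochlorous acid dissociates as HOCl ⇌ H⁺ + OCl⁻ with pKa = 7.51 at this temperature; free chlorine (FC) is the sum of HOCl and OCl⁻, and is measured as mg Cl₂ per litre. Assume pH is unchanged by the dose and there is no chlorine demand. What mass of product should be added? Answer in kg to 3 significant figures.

24.7 kg

Volume: 1680 m³ = 1,680,000 L.
[OCl⁻]/[HOCl] = 10^(pH − pKa) = 10^(8.13 − 7.51) = 4.169; fraction as HOCl = 1/(1 + 4.169) = 0.1935.
Free chlorine required for 2.21 ppm HOCl: 2.21 / 0.1935 = 11.42 ppm.
FC to add: 11.42 − 0.5 = 10.92 mg/L as Cl₂.
Cl₂ equivalent: 10.92 mg/L × 1,680,000 L = 18,350 g.
Product at 74.3% available Cl: 18,350 / 0.743 = 24,700 g.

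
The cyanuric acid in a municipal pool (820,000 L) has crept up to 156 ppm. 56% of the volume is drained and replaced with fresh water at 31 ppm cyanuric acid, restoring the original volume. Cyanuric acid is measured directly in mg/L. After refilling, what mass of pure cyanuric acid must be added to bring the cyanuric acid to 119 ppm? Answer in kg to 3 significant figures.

After draining 56% and refilling: 156 × 0.44 + 31 × 0.56 = 86 ppm.
Deficit to target: 119 − 86 = 33 mg/L.
Mass: 33 mg/L × 820,000 L = 27,060 g cyanuric acid.

27.1 kg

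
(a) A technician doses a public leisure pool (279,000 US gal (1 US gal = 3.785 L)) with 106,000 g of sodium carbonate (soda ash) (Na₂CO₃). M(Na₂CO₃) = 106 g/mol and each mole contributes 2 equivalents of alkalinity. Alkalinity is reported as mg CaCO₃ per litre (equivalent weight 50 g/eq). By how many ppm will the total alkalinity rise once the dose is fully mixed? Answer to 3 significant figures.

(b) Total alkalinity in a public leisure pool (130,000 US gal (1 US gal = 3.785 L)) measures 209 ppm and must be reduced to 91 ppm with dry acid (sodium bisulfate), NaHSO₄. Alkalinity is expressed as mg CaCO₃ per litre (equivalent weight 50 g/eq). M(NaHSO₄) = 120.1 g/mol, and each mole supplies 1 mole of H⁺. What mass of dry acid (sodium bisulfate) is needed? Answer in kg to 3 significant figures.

(a) 94.7 ppm; (b) 139 kg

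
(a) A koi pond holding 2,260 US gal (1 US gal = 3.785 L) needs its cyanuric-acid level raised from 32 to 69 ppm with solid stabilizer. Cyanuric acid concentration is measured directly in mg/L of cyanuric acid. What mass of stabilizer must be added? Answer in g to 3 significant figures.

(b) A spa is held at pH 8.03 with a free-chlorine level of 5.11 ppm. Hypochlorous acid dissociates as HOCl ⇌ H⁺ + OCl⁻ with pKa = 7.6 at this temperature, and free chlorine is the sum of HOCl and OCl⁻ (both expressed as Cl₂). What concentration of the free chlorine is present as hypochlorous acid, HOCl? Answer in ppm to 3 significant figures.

(a) 317 g; (b) 1.38 ppm

(a) Volume: 2,260 US gal × 3.785 L/gal = 8,554 L.
(a) CYA to add: (69 − 32) = 37 mg/L × 8,554 L = 316.5 g cyanuric acid.

(b) [OCl⁻]/[HOCl] = 10^(pH − pKa) = 10^(8.03 − 7.6) = 10^0.43 = 2.692.
(b) Fraction as HOCl = 1 / (1 + 2.692) = 0.2709.
(b) HOCl = 0.2709 × 5.11 ppm = 1.384 ppm.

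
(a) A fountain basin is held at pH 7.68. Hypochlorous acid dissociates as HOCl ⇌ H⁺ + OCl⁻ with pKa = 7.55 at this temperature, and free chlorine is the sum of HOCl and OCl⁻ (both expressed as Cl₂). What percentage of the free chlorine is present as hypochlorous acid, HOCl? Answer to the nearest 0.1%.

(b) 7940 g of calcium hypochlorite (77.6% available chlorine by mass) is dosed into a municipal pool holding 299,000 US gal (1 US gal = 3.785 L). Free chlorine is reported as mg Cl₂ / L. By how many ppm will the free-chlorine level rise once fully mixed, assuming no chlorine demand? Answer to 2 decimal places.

(a) 42.6%; (b) 5.44 ppm

(a) [OCl⁻]/[HOCl] = 10^(pH − pKa) = 10^(7.68 − 7.55) = 10^0.13 = 1.349.
(a) Fraction as HOCl = 1 / (1 + 1.349) = 0.4257.

(b) Volume: 299,000 US gal × 3.785 L/gal = 1,131,715 L.
(b) Available chlorine delivered: 7940 g × 0.776 = 6161 g as Cl₂.
(b) Concentration rise: 6161 g / 1,131,715 L = 5.444 mg/L = 5.44 ppm.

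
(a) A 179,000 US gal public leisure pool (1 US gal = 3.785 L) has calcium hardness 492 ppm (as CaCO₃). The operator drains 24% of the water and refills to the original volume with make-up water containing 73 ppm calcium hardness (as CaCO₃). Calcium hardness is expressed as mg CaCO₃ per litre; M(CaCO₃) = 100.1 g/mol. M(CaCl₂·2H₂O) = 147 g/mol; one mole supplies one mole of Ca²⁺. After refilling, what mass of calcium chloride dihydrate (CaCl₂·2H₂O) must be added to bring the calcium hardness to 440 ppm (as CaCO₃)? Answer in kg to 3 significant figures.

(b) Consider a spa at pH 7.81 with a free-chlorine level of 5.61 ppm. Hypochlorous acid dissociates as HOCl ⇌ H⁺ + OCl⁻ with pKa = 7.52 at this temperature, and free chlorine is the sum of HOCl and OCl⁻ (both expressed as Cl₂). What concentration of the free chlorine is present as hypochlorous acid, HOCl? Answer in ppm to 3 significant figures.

(a) Volume: 179,000 US gal × 3.785 L/gal = 677,515 L.
(a) After draining 24% and refilling: 492 × 0.76 + 73 × 0.24 = 391.44 ppm.
(a) Deficit to target: 440 − 391.44 = 48.56 mg/L.
(a) As CaCO₃: 48.56 mg/L × 677,515 L = 32,900 g; ÷ 100.1 = 328.7 mol Ca²⁺.
(a) Mass: 328.7 × 147 = 48,310 g.

(b) [OCl⁻]/[HOCl] = 10^(pH − pKa) = 10^(7.81 − 7.52) = 10^0.29 = 1.95.
(b) Fraction as HOCl = 1 / (1 + 1.95) = 0.339.
(b) HOCl = 0.339 × 5.61 ppm = 1.902 ppm.

(a) 48.3 kg; (b) 1.90 ppm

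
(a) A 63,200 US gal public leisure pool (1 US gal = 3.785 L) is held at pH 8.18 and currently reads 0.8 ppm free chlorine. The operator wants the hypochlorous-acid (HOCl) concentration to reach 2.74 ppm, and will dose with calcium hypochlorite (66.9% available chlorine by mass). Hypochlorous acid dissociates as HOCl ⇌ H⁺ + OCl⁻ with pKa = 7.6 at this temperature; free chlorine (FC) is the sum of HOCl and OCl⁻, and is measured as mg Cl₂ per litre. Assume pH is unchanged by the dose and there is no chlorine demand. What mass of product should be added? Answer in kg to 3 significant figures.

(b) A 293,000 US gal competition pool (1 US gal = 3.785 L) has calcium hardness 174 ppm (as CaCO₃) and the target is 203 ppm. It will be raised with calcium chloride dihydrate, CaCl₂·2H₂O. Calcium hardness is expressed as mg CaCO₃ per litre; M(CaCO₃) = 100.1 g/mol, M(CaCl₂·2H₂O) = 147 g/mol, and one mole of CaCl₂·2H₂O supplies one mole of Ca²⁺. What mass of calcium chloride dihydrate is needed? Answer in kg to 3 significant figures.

(a) Volume: 63,200 US gal × 3.785 L/gal = 239,212 L.
(a) [OCl⁻]/[HOCl] = 10^(pH − pKa) = 10^(8.18 − 7.6) = 3.802; fraction as HOCl = 1/(1 + 3.802) = 0.2083.
(a) Free chlorine required for 2.74 ppm HOCl: 2.74 / 0.2083 = 13.16 ppm.
(a) FC to add: 13.16 − 0.8 = 12.36 mg/L as Cl₂.
(a) Cl₂ equivalent: 12.36 mg/L × 239,212 L = 2956 g.
(a) Product at 66.9% available Cl: 2956 / 0.669 = 4419 g.

(b) Volume: 293,000 US gal × 3.785 L/gal = 1,109,005 L.
(b) Hardness to add: (203 − 174) = 29 mg/L as CaCO₃ × 1,109,005 L = 32,160 g as CaCO₃.
(b) Moles of Ca²⁺ (1 mol Ca²⁺ ≡ 1 mol CaCO₃): 32,160 / 100.1 g/mol = 321.3 mol.
(b) Mass of CaCl₂·2H₂O: 321.3 × 147 = 47,230 g.

(a) 4.42 kg; (b) 47.2 kg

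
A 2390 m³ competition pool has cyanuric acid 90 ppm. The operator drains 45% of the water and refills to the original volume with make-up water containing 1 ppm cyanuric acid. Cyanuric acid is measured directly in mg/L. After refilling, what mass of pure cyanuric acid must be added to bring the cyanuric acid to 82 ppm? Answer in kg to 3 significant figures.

76.6 kg

Volume: 2390 m³ = 2,390,000 L.
After draining 45% and refilling: 90 × 0.55 + 1 × 0.45 = 49.95 ppm.
Deficit to target: 82 − 49.95 = 32.05 mg/L.
Mass: 32.05 mg/L × 2,390,000 L = 76,600 g cyanuric acid.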